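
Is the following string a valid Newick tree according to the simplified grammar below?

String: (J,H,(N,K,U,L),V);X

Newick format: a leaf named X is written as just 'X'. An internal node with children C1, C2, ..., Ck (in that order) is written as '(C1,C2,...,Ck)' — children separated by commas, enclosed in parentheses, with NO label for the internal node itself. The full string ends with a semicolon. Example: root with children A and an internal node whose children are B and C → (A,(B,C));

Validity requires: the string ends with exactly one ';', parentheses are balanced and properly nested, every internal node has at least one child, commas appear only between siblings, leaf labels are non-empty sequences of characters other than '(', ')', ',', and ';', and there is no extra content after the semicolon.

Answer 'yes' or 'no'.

Input: (J,H,(N,K,U,L),V);X
Paren balance: 2 '(' vs 2 ')' OK
Ends with single ';': False
Full parse: FAILS (must end with ;)
Valid: False

Answer: no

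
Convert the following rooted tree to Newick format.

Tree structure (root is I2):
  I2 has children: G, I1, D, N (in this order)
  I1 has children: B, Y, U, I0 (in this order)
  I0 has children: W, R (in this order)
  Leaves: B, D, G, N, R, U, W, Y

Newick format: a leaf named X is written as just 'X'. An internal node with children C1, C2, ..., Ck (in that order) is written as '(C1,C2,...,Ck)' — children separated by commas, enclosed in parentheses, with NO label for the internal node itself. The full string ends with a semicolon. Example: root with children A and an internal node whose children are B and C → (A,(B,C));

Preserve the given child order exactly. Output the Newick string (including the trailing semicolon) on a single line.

Answer: (G,(B,Y,U,(W,R)),D,N);

Derivation:
internal I2 with children ['G', 'I1', 'D', 'N']
  leaf 'G' → 'G'
  internal I1 with children ['B', 'Y', 'U', 'I0']
    leaf 'B' → 'B'
    leaf 'Y' → 'Y'
    leaf 'U' → 'U'
    internal I0 with children ['W', 'R']
      leaf 'W' → 'W'
      leaf 'R' → 'R'
    → '(W,R)'
  → '(B,Y,U,(W,R))'
  leaf 'D' → 'D'
  leaf 'N' → 'N'
→ '(G,(B,Y,U,(W,R)),D,N)'
Final: (G,(B,Y,U,(W,R)),D,N);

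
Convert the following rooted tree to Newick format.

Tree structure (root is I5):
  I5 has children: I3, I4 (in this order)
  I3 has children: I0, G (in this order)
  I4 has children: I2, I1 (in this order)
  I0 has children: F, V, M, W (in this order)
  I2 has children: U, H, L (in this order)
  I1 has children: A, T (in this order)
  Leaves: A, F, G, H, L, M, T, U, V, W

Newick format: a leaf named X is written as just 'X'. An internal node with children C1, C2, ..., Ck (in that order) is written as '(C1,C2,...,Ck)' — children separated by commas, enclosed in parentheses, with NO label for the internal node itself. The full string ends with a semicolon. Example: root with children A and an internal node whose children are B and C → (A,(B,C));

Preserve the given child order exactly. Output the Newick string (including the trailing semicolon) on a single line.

Answer: (((F,V,M,W),G),((U,H,L),(A,T)));

Derivation:
internal I5 with children ['I3', 'I4']
  internal I3 with children ['I0', 'G']
    internal I0 with children ['F', 'V', 'M', 'W']
      leaf 'F' → 'F'
      leaf 'V' → 'V'
      leaf 'M' → 'M'
      leaf 'W' → 'W'
    → '(F,V,M,W)'
    leaf 'G' → 'G'
  → '((F,V,M,W),G)'
  internal I4 with children ['I2', 'I1']
    internal I2 with children ['U', 'H', 'L']
      leaf 'U' → 'U'
      leaf 'H' → 'H'
      leaf 'L' → 'L'
    → '(U,H,L)'
    internal I1 with children ['A', 'T']
      leaf 'A' → 'A'
      leaf 'T' → 'T'
    → '(A,T)'
  → '((U,H,L),(A,T))'
→ '(((F,V,M,W),G),((U,H,L),(A,T)))'
Final: (((F,V,M,W),G),((U,H,L),(A,T)));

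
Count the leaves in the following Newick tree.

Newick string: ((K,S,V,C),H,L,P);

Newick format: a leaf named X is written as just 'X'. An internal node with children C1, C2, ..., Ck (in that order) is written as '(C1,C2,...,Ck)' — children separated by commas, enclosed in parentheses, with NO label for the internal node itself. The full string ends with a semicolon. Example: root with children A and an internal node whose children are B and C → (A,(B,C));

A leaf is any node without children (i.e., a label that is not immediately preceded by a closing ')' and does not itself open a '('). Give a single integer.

Answer: 7

Derivation:
Newick: ((K,S,V,C),H,L,P);
Scan left-to-right; a leaf is any maximal label run not followed by '(':
  pos 2: leaf 'K' → count = 1
  pos 4: leaf 'S' → count = 2
  pos 6: leaf 'V' → count = 3
  pos 8: leaf 'C' → count = 4
  pos 11: leaf 'H' → count = 5
  pos 13: leaf 'L' → count = 6
  pos 15: leaf 'P' → count = 7
Total leaves: 7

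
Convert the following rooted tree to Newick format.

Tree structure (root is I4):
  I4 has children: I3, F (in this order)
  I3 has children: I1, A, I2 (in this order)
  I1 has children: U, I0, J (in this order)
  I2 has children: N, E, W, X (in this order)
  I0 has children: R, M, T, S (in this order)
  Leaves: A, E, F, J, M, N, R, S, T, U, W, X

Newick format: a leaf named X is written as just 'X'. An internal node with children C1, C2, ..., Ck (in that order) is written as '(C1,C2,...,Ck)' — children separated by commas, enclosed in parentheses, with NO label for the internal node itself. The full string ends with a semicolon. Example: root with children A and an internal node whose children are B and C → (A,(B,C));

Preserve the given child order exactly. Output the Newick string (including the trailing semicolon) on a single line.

Answer: (((U,(R,M,T,S),J),A,(N,E,W,X)),F);

Derivation:
internal I4 with children ['I3', 'F']
  internal I3 with children ['I1', 'A', 'I2']
    internal I1 with children ['U', 'I0', 'J']
      leaf 'U' → 'U'
      internal I0 with children ['R', 'M', 'T', 'S']
        leaf 'R' → 'R'
        leaf 'M' → 'M'
        leaf 'T' → 'T'
        leaf 'S' → 'S'
      → '(R,M,T,S)'
      leaf 'J' → 'J'
    → '(U,(R,M,T,S),J)'
    leaf 'A' → 'A'
    internal I2 with children ['N', 'E', 'W', 'X']
      leaf 'N' → 'N'
      leaf 'E' → 'E'
      leaf 'W' → 'W'
      leaf 'X' → 'X'
    → '(N,E,W,X)'
  → '((U,(R,M,T,S),J),A,(N,E,W,X))'
  leaf 'F' → 'F'
→ '(((U,(R,M,T,S),J),A,(N,E,W,X)),F)'
Final: (((U,(R,M,T,S),J),A,(N,E,W,X)),F);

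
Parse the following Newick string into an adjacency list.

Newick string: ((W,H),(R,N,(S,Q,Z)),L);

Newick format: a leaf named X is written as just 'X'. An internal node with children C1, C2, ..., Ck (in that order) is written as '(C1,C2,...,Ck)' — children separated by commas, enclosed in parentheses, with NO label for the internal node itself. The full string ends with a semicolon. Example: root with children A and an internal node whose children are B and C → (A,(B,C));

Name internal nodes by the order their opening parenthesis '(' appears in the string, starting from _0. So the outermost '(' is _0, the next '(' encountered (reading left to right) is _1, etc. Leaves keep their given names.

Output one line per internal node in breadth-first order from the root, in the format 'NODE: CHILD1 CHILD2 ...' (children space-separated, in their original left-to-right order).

Input: ((W,H),(R,N,(S,Q,Z)),L);
Scanning left-to-right, naming '(' by encounter order:
  pos 0: '(' -> open internal node _0 (depth 1)
  pos 1: '(' -> open internal node _1 (depth 2)
  pos 5: ')' -> close internal node _1 (now at depth 1)
  pos 7: '(' -> open internal node _2 (depth 2)
  pos 12: '(' -> open internal node _3 (depth 3)
  pos 18: ')' -> close internal node _3 (now at depth 2)
  pos 19: ')' -> close internal node _2 (now at depth 1)
  pos 22: ')' -> close internal node _0 (now at depth 0)
Total internal nodes: 4
BFS adjacency from root:
  _0: _1 _2 L
  _1: W H
  _2: R N _3
  _3: S Q Z

Answer: _0: _1 _2 L
_1: W H
_2: R N _3
_3: S Q Z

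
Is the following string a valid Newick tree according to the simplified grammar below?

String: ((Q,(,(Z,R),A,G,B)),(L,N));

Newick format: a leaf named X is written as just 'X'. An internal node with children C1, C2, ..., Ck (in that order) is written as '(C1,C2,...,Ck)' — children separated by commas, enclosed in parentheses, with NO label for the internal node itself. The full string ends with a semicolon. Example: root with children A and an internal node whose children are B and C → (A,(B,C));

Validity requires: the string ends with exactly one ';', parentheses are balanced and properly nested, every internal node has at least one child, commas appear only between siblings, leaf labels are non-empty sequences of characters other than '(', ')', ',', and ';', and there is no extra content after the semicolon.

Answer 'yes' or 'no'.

Answer: no

Derivation:
Input: ((Q,(,(Z,R),A,G,B)),(L,N));
Paren balance: 5 '(' vs 5 ')' OK
Ends with single ';': True
Full parse: FAILS (empty leaf label at pos 5)
Valid: False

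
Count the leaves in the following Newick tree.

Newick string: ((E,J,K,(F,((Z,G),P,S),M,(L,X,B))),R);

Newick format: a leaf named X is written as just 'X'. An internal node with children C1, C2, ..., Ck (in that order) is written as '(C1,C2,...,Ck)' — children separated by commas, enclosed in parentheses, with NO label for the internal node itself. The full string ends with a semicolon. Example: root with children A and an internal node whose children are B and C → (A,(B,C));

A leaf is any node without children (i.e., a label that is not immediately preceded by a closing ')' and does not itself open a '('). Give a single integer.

Answer: 13

Derivation:
Newick: ((E,J,K,(F,((Z,G),P,S),M,(L,X,B))),R);
Scan left-to-right; a leaf is any maximal label run not followed by '(':
  pos 2: leaf 'E' → count = 1
  pos 4: leaf 'J' → count = 2
  pos 6: leaf 'K' → count = 3
  pos 9: leaf 'F' → count = 4
  pos 13: leaf 'Z' → count = 5
  pos 15: leaf 'G' → count = 6
  pos 18: leaf 'P' → count = 7
  pos 20: leaf 'S' → count = 8
  pos 23: leaf 'M' → count = 9
  pos 26: leaf 'L' → count = 10
  pos 28: leaf 'X' → count = 11
  pos 30: leaf 'B' → count = 12
  pos 35: leaf 'R' → count = 13
Total leaves: 13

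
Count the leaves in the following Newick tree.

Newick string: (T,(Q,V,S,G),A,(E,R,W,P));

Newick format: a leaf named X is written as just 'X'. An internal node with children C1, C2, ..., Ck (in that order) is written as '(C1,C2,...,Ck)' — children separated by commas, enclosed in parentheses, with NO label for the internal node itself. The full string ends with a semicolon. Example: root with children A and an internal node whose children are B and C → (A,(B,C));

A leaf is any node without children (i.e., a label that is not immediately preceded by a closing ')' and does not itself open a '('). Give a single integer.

Answer: 10

Derivation:
Newick: (T,(Q,V,S,G),A,(E,R,W,P));
Scan left-to-right; a leaf is any maximal label run not followed by '(':
  pos 1: leaf 'T' → count = 1
  pos 4: leaf 'Q' → count = 2
  pos 6: leaf 'V' → count = 3
  pos 8: leaf 'S' → count = 4
  pos 10: leaf 'G' → count = 5
  pos 13: leaf 'A' → count = 6
  pos 16: leaf 'E' → count = 7
  pos 18: leaf 'R' → count = 8
  pos 20: leaf 'W' → count = 9
  pos 22: leaf 'P' → count = 10
Total leaves: 10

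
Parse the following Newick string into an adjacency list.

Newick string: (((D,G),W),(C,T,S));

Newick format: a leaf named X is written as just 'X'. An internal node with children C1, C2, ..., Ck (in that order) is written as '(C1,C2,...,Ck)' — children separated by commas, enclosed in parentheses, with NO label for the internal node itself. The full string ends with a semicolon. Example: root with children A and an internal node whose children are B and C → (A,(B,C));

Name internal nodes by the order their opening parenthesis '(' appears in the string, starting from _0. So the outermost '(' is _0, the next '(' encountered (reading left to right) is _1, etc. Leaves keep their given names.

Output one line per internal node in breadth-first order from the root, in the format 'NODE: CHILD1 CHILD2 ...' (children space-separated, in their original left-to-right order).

Answer: _0: _1 _3
_1: _2 W
_3: C T S
_2: D G

Derivation:
Input: (((D,G),W),(C,T,S));
Scanning left-to-right, naming '(' by encounter order:
  pos 0: '(' -> open internal node _0 (depth 1)
  pos 1: '(' -> open internal node _1 (depth 2)
  pos 2: '(' -> open internal node _2 (depth 3)
  pos 6: ')' -> close internal node _2 (now at depth 2)
  pos 9: ')' -> close internal node _1 (now at depth 1)
  pos 11: '(' -> open internal node _3 (depth 2)
  pos 17: ')' -> close internal node _3 (now at depth 1)
  pos 18: ')' -> close internal node _0 (now at depth 0)
Total internal nodes: 4
BFS adjacency from root:
  _0: _1 _3
  _1: _2 W
  _3: C T S
  _2: D G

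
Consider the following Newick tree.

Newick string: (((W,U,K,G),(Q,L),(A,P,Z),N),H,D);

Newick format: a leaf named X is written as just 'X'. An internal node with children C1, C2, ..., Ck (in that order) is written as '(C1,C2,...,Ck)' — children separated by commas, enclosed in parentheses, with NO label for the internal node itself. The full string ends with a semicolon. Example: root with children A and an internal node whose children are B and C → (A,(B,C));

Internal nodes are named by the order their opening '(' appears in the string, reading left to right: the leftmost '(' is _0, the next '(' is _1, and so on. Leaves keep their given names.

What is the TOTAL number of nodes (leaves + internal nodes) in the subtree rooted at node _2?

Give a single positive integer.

Answer: 5

Derivation:
Newick: (((W,U,K,G),(Q,L),(A,P,Z),N),H,D);
Locate _2: it is the '(' at position 2 (the 3rd '(' reading left to right).
Query: subtree rooted at _2
_2: subtree_size = 1 + 4
  W: subtree_size = 1 + 0
  U: subtree_size = 1 + 0
  K: subtree_size = 1 + 0
  G: subtree_size = 1 + 0
Total subtree size of _2: 5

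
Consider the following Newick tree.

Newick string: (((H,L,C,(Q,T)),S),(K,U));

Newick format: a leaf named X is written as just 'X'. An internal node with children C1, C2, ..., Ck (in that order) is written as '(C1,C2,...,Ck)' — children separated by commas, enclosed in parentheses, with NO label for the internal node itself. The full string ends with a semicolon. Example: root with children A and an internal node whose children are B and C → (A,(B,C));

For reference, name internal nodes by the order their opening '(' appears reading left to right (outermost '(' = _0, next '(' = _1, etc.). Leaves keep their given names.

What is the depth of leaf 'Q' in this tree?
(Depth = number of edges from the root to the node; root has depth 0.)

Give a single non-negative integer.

Answer: 4

Derivation:
Newick: (((H,L,C,(Q,T)),S),(K,U));
Naming internals by '(' encounter order: outermost '(' = _0, next = _1, ...
Query node: Q
Path from root: _0 -> _1 -> _2 -> _3 -> Q
Depth of Q: 4 (number of edges from root)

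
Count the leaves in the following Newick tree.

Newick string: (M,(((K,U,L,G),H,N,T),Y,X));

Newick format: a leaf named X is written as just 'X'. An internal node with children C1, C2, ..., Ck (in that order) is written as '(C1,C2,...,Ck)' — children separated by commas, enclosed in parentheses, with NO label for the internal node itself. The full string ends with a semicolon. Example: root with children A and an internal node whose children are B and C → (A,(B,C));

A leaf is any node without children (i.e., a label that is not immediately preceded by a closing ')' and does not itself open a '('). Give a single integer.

Newick: (M,(((K,U,L,G),H,N,T),Y,X));
Scan left-to-right; a leaf is any maximal label run not followed by '(':
  pos 1: leaf 'M' → count = 1
  pos 6: leaf 'K' → count = 2
  pos 8: leaf 'U' → count = 3
  pos 10: leaf 'L' → count = 4
  pos 12: leaf 'G' → count = 5
  pos 15: leaf 'H' → count = 6
  pos 17: leaf 'N' → count = 7
  pos 19: leaf 'T' → count = 8
  pos 22: leaf 'Y' → count = 9
  pos 24: leaf 'X' → count = 10
Total leaves: 10

Answer: 10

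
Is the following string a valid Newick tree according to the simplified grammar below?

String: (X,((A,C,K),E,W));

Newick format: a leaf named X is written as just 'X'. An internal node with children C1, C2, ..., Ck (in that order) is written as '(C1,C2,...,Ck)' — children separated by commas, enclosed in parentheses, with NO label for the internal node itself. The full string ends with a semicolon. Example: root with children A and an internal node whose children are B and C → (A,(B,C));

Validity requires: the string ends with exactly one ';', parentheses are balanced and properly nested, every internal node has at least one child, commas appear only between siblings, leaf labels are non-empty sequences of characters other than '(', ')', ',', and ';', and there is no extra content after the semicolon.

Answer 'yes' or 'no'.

Answer: yes

Derivation:
Input: (X,((A,C,K),E,W));
Paren balance: 3 '(' vs 3 ')' OK
Ends with single ';': True
Full parse: OK
Valid: True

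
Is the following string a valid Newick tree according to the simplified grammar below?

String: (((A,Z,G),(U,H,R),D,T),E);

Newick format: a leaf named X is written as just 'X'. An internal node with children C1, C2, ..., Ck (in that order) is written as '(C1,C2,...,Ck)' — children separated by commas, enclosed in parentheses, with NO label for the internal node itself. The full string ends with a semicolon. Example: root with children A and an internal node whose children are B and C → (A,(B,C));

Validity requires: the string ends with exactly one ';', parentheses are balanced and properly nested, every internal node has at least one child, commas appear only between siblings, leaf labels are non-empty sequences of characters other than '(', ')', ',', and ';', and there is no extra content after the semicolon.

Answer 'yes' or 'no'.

Answer: yes

Derivation:
Input: (((A,Z,G),(U,H,R),D,T),E);
Paren balance: 4 '(' vs 4 ')' OK
Ends with single ';': True
Full parse: OK
Valid: True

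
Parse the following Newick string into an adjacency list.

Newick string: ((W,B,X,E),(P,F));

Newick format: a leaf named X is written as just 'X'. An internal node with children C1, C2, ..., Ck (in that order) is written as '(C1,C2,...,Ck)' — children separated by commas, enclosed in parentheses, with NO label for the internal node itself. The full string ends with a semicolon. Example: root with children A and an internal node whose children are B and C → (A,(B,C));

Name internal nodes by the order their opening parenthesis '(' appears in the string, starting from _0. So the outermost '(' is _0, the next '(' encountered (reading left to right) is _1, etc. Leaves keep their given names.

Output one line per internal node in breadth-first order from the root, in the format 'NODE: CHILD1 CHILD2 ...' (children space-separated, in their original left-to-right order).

Input: ((W,B,X,E),(P,F));
Scanning left-to-right, naming '(' by encounter order:
  pos 0: '(' -> open internal node _0 (depth 1)
  pos 1: '(' -> open internal node _1 (depth 2)
  pos 9: ')' -> close internal node _1 (now at depth 1)
  pos 11: '(' -> open internal node _2 (depth 2)
  pos 15: ')' -> close internal node _2 (now at depth 1)
  pos 16: ')' -> close internal node _0 (now at depth 0)
Total internal nodes: 3
BFS adjacency from root:
  _0: _1 _2
  _1: W B X E
  _2: P F

Answer: _0: _1 _2
_1: W B X E
_2: P F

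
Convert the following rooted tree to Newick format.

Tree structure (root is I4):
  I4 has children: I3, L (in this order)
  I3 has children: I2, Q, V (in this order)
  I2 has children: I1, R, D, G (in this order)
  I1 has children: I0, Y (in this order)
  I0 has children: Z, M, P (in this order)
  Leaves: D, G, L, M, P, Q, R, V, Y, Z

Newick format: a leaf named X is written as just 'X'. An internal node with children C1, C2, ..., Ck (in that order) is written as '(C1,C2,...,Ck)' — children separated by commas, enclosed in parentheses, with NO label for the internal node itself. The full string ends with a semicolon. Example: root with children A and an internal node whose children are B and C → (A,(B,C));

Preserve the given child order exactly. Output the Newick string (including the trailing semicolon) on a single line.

Answer: (((((Z,M,P),Y),R,D,G),Q,V),L);

Derivation:
internal I4 with children ['I3', 'L']
  internal I3 with children ['I2', 'Q', 'V']
    internal I2 with children ['I1', 'R', 'D', 'G']
      internal I1 with children ['I0', 'Y']
        internal I0 with children ['Z', 'M', 'P']
          leaf 'Z' → 'Z'
          leaf 'M' → 'M'
          leaf 'P' → 'P'
        → '(Z,M,P)'
        leaf 'Y' → 'Y'
      → '((Z,M,P),Y)'
      leaf 'R' → 'R'
      leaf 'D' → 'D'
      leaf 'G' → 'G'
    → '(((Z,M,P),Y),R,D,G)'
    leaf 'Q' → 'Q'
    leaf 'V' → 'V'
  → '((((Z,M,P),Y),R,D,G),Q,V)'
  leaf 'L' → 'L'
→ '(((((Z,M,P),Y),R,D,G),Q,V),L)'
Final: (((((Z,M,P),Y),R,D,G),Q,V),L);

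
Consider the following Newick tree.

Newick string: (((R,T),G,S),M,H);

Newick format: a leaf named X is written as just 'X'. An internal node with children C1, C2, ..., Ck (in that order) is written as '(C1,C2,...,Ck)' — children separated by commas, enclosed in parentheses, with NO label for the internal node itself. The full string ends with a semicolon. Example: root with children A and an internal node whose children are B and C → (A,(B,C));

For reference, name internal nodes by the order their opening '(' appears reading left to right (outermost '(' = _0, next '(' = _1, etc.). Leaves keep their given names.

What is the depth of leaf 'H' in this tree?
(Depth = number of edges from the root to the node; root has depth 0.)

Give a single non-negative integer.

Answer: 1

Derivation:
Newick: (((R,T),G,S),M,H);
Naming internals by '(' encounter order: outermost '(' = _0, next = _1, ...
Query node: H
Path from root: _0 -> H
Depth of H: 1 (number of edges from root)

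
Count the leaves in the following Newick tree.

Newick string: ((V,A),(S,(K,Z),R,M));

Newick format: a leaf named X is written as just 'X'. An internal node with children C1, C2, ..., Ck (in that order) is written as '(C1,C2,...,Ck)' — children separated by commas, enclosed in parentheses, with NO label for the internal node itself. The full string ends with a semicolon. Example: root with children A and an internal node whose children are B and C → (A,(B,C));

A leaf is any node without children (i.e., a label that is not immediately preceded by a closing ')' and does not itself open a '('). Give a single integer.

Newick: ((V,A),(S,(K,Z),R,M));
Scan left-to-right; a leaf is any maximal label run not followed by '(':
  pos 2: leaf 'V' → count = 1
  pos 4: leaf 'A' → count = 2
  pos 8: leaf 'S' → count = 3
  pos 11: leaf 'K' → count = 4
  pos 13: leaf 'Z' → count = 5
  pos 16: leaf 'R' → count = 6
  pos 18: leaf 'M' → count = 7
Total leaves: 7

Answer: 7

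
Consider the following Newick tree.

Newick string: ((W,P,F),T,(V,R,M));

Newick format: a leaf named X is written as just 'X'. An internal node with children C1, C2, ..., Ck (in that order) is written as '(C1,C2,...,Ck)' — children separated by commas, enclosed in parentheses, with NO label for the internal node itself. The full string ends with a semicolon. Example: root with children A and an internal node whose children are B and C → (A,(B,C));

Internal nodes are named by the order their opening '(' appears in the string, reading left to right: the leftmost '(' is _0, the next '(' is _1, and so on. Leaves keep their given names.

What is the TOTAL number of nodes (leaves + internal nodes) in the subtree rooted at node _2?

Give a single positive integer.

Answer: 4

Derivation:
Newick: ((W,P,F),T,(V,R,M));
Locate _2: it is the '(' at position 11 (the 3rd '(' reading left to right).
Query: subtree rooted at _2
_2: subtree_size = 1 + 3
  V: subtree_size = 1 + 0
  R: subtree_size = 1 + 0
  M: subtree_size = 1 + 0
Total subtree size of _2: 4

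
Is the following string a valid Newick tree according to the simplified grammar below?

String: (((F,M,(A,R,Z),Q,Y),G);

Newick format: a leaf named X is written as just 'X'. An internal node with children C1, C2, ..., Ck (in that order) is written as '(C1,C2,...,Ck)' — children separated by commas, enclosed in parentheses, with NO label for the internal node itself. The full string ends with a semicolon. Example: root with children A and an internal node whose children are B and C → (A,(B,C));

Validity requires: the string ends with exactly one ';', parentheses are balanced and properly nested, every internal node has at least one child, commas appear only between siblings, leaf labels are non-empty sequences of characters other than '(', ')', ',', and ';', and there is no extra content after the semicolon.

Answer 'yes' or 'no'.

Answer: no

Derivation:
Input: (((F,M,(A,R,Z),Q,Y),G);
Paren balance: 4 '(' vs 3 ')' MISMATCH
Ends with single ';': True
Full parse: FAILS (expected , or ) at pos 22)
Valid: False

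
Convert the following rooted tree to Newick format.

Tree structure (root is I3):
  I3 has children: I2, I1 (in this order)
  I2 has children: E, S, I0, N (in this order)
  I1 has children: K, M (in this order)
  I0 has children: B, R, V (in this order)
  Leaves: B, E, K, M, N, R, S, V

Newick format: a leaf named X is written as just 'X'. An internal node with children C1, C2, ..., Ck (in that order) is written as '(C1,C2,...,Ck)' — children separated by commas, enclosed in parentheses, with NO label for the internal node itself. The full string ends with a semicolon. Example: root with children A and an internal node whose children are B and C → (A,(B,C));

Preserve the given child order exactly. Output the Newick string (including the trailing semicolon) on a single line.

internal I3 with children ['I2', 'I1']
  internal I2 with children ['E', 'S', 'I0', 'N']
    leaf 'E' → 'E'
    leaf 'S' → 'S'
    internal I0 with children ['B', 'R', 'V']
      leaf 'B' → 'B'
      leaf 'R' → 'R'
      leaf 'V' → 'V'
    → '(B,R,V)'
    leaf 'N' → 'N'
  → '(E,S,(B,R,V),N)'
  internal I1 with children ['K', 'M']
    leaf 'K' → 'K'
    leaf 'M' → 'M'
  → '(K,M)'
→ '((E,S,(B,R,V),N),(K,M))'
Final: ((E,S,(B,R,V),N),(K,M));

Answer: ((E,S,(B,R,V),N),(K,M));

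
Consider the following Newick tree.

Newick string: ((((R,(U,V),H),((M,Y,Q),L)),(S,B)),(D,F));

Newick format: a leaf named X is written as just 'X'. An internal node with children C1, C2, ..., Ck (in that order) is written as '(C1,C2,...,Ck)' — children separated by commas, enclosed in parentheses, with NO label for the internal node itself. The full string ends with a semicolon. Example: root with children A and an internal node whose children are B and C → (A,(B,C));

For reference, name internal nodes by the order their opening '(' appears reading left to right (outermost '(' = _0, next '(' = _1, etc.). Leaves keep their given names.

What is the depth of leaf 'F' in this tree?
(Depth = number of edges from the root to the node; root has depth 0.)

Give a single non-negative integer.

Answer: 2

Derivation:
Newick: ((((R,(U,V),H),((M,Y,Q),L)),(S,B)),(D,F));
Naming internals by '(' encounter order: outermost '(' = _0, next = _1, ...
Query node: F
Path from root: _0 -> _8 -> F
Depth of F: 2 (number of edges from root)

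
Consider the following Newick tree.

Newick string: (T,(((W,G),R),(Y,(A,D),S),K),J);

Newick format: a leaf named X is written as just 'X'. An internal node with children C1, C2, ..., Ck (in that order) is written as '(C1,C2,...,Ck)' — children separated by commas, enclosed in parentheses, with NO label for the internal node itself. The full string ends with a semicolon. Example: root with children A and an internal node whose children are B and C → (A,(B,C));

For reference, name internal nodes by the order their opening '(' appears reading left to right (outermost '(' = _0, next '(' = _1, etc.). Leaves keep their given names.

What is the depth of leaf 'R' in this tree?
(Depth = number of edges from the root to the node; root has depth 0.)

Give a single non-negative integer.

Answer: 3

Derivation:
Newick: (T,(((W,G),R),(Y,(A,D),S),K),J);
Naming internals by '(' encounter order: outermost '(' = _0, next = _1, ...
Query node: R
Path from root: _0 -> _1 -> _2 -> R
Depth of R: 3 (number of edges from root)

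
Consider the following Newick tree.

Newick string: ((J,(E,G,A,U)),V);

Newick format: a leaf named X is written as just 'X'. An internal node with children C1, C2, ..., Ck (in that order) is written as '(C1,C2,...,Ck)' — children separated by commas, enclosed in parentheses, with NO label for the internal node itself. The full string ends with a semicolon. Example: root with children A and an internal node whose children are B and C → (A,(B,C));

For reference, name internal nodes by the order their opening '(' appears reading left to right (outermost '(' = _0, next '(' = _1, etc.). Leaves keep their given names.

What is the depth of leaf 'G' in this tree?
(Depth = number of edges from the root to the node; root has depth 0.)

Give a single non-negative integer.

Newick: ((J,(E,G,A,U)),V);
Naming internals by '(' encounter order: outermost '(' = _0, next = _1, ...
Query node: G
Path from root: _0 -> _1 -> _2 -> G
Depth of G: 3 (number of edges from root)

Answer: 3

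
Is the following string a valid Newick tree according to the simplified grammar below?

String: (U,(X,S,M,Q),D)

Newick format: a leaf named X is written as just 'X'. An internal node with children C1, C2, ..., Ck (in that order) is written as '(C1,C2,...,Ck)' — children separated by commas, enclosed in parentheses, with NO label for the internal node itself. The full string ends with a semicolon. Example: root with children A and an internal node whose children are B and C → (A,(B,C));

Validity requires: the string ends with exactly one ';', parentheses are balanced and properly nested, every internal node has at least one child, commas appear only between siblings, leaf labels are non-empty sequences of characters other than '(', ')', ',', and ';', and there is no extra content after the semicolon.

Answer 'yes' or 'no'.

Input: (U,(X,S,M,Q),D)
Paren balance: 2 '(' vs 2 ')' OK
Ends with single ';': False
Full parse: FAILS (must end with ;)
Valid: False

Answer: no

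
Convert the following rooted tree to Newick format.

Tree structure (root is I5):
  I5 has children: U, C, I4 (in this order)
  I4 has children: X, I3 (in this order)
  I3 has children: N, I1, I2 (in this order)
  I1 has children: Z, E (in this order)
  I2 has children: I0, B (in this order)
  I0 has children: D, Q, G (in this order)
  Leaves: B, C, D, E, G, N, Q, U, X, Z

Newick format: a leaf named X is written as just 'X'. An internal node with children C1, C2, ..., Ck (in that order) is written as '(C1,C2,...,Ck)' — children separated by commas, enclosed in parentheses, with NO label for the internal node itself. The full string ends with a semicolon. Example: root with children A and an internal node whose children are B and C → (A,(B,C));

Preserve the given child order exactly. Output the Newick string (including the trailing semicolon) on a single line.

Answer: (U,C,(X,(N,(Z,E),((D,Q,G),B))));

Derivation:
internal I5 with children ['U', 'C', 'I4']
  leaf 'U' → 'U'
  leaf 'C' → 'C'
  internal I4 with children ['X', 'I3']
    leaf 'X' → 'X'
    internal I3 with children ['N', 'I1', 'I2']
      leaf 'N' → 'N'
      internal I1 with children ['Z', 'E']
        leaf 'Z' → 'Z'
        leaf 'E' → 'E'
      → '(Z,E)'
      internal I2 with children ['I0', 'B']
        internal I0 with children ['D', 'Q', 'G']
          leaf 'D' → 'D'
          leaf 'Q' → 'Q'
          leaf 'G' → 'G'
        → '(D,Q,G)'
        leaf 'B' → 'B'
      → '((D,Q,G),B)'
    → '(N,(Z,E),((D,Q,G),B))'
  → '(X,(N,(Z,E),((D,Q,G),B)))'
→ '(U,C,(X,(N,(Z,E),((D,Q,G),B))))'
Final: (U,C,(X,(N,(Z,E),((D,Q,G),B))));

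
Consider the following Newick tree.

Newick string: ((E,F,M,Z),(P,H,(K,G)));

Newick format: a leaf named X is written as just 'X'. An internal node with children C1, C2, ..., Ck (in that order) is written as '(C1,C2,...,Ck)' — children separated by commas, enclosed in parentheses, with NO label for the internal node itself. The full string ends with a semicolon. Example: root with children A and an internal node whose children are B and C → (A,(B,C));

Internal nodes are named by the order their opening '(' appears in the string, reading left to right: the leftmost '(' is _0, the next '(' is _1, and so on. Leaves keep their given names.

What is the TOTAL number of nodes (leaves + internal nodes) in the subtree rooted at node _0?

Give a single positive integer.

Answer: 12

Derivation:
Newick: ((E,F,M,Z),(P,H,(K,G)));
Locate _0: it is the '(' at position 0 (the 1st '(' reading left to right).
Query: subtree rooted at _0
_0: subtree_size = 1 + 11
  _1: subtree_size = 1 + 4
    E: subtree_size = 1 + 0
    F: subtree_size = 1 + 0
    M: subtree_size = 1 + 0
    Z: subtree_size = 1 + 0
  _2: subtree_size = 1 + 5
    P: subtree_size = 1 + 0
    H: subtree_size = 1 + 0
    _3: subtree_size = 1 + 2
      K: subtree_size = 1 + 0
      G: subtree_size = 1 + 0
Total subtree size of _0: 12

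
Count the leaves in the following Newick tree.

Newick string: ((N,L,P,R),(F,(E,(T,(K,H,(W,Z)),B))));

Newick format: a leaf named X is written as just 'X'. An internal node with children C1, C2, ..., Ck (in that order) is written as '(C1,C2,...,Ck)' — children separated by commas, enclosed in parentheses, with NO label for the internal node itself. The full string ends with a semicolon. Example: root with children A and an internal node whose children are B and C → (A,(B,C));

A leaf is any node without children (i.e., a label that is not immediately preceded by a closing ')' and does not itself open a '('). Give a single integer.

Newick: ((N,L,P,R),(F,(E,(T,(K,H,(W,Z)),B))));
Scan left-to-right; a leaf is any maximal label run not followed by '(':
  pos 2: leaf 'N' → count = 1
  pos 4: leaf 'L' → count = 2
  pos 6: leaf 'P' → count = 3
  pos 8: leaf 'R' → count = 4
  pos 12: leaf 'F' → count = 5
  pos 15: leaf 'E' → count = 6
  pos 18: leaf 'T' → count = 7
  pos 21: leaf 'K' → count = 8
  pos 23: leaf 'H' → count = 9
  pos 26: leaf 'W' → count = 10
  pos 28: leaf 'Z' → count = 11
  pos 32: leaf 'B' → count = 12
Total leaves: 12

Answer: 12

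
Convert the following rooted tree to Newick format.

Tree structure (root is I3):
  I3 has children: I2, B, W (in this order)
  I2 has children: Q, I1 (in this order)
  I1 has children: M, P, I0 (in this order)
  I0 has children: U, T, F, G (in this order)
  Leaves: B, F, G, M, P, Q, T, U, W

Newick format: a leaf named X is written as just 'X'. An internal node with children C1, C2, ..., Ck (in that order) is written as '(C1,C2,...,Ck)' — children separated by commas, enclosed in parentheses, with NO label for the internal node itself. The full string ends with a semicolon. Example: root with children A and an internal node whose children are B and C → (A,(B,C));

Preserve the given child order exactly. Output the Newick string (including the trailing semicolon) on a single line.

internal I3 with children ['I2', 'B', 'W']
  internal I2 with children ['Q', 'I1']
    leaf 'Q' → 'Q'
    internal I1 with children ['M', 'P', 'I0']
      leaf 'M' → 'M'
      leaf 'P' → 'P'
      internal I0 with children ['U', 'T', 'F', 'G']
        leaf 'U' → 'U'
        leaf 'T' → 'T'
        leaf 'F' → 'F'
        leaf 'G' → 'G'
      → '(U,T,F,G)'
    → '(M,P,(U,T,F,G))'
  → '(Q,(M,P,(U,T,F,G)))'
  leaf 'B' → 'B'
  leaf 'W' → 'W'
→ '((Q,(M,P,(U,T,F,G))),B,W)'
Final: ((Q,(M,P,(U,T,F,G))),B,W);

Answer: ((Q,(M,P,(U,T,F,G))),B,W);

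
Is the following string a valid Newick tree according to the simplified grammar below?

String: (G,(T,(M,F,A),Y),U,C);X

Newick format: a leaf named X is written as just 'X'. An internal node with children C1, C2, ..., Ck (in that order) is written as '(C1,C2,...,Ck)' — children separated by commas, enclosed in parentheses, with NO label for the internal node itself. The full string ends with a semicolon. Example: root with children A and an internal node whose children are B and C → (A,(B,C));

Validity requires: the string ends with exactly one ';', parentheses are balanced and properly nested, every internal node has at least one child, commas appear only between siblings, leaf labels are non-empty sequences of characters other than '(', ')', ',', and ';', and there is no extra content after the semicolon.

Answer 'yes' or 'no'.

Input: (G,(T,(M,F,A),Y),U,C);X
Paren balance: 3 '(' vs 3 ')' OK
Ends with single ';': False
Full parse: FAILS (must end with ;)
Valid: False

Answer: no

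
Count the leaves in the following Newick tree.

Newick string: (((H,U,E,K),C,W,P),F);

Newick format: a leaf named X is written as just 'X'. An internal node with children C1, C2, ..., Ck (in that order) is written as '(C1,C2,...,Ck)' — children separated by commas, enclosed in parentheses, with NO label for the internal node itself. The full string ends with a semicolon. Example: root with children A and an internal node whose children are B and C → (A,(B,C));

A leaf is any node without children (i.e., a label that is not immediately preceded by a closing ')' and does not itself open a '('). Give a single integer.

Answer: 8

Derivation:
Newick: (((H,U,E,K),C,W,P),F);
Scan left-to-right; a leaf is any maximal label run not followed by '(':
  pos 3: leaf 'H' → count = 1
  pos 5: leaf 'U' → count = 2
  pos 7: leaf 'E' → count = 3
  pos 9: leaf 'K' → count = 4
  pos 12: leaf 'C' → count = 5
  pos 14: leaf 'W' → count = 6
  pos 16: leaf 'P' → count = 7
  pos 19: leaf 'F' → count = 8
Total leaves: 8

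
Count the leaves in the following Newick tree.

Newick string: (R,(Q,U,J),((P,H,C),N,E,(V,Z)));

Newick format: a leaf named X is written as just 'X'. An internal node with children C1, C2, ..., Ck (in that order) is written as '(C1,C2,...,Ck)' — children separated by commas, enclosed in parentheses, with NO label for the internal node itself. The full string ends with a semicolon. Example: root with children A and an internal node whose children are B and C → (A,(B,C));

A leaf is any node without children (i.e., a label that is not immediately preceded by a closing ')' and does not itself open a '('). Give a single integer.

Newick: (R,(Q,U,J),((P,H,C),N,E,(V,Z)));
Scan left-to-right; a leaf is any maximal label run not followed by '(':
  pos 1: leaf 'R' → count = 1
  pos 4: leaf 'Q' → count = 2
  pos 6: leaf 'U' → count = 3
  pos 8: leaf 'J' → count = 4
  pos 13: leaf 'P' → count = 5
  pos 15: leaf 'H' → count = 6
  pos 17: leaf 'C' → count = 7
  pos 20: leaf 'N' → count = 8
  pos 22: leaf 'E' → count = 9
  pos 25: leaf 'V' → count = 10
  pos 27: leaf 'Z' → count = 11
Total leaves: 11

Answer: 11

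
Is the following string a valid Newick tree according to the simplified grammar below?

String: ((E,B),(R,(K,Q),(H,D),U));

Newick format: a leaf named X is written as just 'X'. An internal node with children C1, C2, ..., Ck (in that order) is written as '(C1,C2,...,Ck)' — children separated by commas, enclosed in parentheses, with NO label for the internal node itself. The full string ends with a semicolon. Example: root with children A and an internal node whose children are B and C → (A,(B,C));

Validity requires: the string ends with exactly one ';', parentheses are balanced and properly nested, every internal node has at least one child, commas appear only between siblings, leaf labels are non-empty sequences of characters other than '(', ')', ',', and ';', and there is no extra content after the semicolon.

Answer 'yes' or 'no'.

Input: ((E,B),(R,(K,Q),(H,D),U));
Paren balance: 5 '(' vs 5 ')' OK
Ends with single ';': True
Full parse: OK
Valid: True

Answer: yes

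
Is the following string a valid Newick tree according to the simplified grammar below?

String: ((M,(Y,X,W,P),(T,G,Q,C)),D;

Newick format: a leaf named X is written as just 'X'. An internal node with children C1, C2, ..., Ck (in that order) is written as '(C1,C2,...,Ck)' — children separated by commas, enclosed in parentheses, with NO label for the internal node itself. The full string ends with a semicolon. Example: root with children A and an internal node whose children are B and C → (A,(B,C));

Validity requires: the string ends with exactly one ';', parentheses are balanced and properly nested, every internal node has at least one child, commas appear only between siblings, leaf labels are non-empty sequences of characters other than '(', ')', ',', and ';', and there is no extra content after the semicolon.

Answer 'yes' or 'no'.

Input: ((M,(Y,X,W,P),(T,G,Q,C)),D;
Paren balance: 4 '(' vs 3 ')' MISMATCH
Ends with single ';': True
Full parse: FAILS (expected , or ) at pos 26)
Valid: False

Answer: no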